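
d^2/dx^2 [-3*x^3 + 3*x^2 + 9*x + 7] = 6 - 18*x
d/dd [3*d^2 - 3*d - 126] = 6*d - 3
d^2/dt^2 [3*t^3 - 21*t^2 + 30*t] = 18*t - 42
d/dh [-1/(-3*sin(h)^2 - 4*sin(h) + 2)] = -2*(3*sin(h) + 2)*cos(h)/(3*sin(h)^2 + 4*sin(h) - 2)^2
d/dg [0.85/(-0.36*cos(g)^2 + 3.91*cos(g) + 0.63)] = (3.3235 - 0.612*cos(g))*sin(g)/(-0.36*cos(g)^2 + 3.91*cos(g) + 0.63)^2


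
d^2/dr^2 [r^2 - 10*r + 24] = 2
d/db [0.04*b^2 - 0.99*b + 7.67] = 0.08*b - 0.99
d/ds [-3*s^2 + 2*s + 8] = 2 - 6*s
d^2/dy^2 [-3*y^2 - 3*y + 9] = -6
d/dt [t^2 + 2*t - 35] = 2*t + 2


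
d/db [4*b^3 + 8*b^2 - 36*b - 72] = 12*b^2 + 16*b - 36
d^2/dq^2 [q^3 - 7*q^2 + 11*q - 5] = 6*q - 14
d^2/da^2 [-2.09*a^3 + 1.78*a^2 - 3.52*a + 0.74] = 3.56 - 12.54*a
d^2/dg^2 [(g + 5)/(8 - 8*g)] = -3/(2*(g - 1)^3)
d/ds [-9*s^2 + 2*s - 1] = 2 - 18*s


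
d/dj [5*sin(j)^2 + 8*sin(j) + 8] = 2*(5*sin(j) + 4)*cos(j)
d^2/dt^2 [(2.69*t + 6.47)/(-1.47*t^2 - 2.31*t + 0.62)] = (-(2.69*t + 6.47)*(2.94*t + 2.31)*(5.88*t + 4.62) + (23.7258*t + 31.4496)*(1.47*t^2 + 2.31*t - 0.62))/(1.47*t^2 + 2.31*t - 0.62)^3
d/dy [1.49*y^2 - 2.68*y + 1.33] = 2.98*y - 2.68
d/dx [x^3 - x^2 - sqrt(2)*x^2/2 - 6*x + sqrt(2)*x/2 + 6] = 3*x^2 - 2*x - sqrt(2)*x - 6 + sqrt(2)/2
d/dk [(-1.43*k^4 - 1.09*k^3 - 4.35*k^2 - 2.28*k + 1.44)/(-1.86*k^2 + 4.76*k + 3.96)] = (5.3196*k^5 - 18.393*k^4 - 33.028*k^3 - 37.896*k^2 - 29.0952*k - 15.8832)/(3.4596*k^4 - 17.7072*k^3 + 7.9264*k^2 + 37.6992*k + 15.6816)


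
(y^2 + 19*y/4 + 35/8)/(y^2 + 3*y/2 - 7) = (y + 5/4)/(y - 2)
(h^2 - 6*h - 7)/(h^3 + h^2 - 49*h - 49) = 1/(h + 7)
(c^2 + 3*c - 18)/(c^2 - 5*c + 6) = (c + 6)/(c - 2)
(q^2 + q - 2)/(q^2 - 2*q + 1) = (q + 2)/(q - 1)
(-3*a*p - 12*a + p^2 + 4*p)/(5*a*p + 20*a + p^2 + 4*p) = (-3*a + p)/(5*a + p)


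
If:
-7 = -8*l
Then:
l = 7/8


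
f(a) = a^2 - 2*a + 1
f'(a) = 2*a - 2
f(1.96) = 0.92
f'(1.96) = 1.92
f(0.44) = 0.31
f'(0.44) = -1.12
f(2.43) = 2.04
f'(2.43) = 2.86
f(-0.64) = 2.69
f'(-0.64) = -3.28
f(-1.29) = 5.24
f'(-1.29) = -4.58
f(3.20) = 4.84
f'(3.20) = 4.40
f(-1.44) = 5.95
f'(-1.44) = -4.88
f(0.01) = 0.98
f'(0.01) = -1.98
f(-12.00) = 169.00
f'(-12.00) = -26.00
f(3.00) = 4.00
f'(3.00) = 4.00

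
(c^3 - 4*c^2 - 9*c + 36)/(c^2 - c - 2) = (-c^3 + 4*c^2 + 9*c - 36)/(-c^2 + c + 2)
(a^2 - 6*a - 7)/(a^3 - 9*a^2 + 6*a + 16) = (a - 7)/(a^2 - 10*a + 16)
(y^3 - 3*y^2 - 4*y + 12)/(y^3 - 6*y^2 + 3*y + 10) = (y^2 - y - 6)/(y^2 - 4*y - 5)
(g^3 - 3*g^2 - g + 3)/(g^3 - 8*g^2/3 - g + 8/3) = 3*(g - 3)/(3*g - 8)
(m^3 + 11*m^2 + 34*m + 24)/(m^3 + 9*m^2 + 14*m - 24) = (m + 1)/(m - 1)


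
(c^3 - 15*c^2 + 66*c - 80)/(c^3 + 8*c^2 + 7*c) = (c^3 - 15*c^2 + 66*c - 80)/(c*(c^2 + 8*c + 7))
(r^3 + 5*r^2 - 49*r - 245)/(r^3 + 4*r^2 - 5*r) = (r^2 - 49)/(r*(r - 1))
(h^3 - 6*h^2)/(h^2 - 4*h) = h*(h - 6)/(h - 4)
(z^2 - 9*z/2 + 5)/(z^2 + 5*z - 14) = (z - 5/2)/(z + 7)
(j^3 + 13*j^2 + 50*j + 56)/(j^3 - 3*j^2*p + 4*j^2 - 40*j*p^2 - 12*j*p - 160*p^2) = (-j^2 - 9*j - 14)/(-j^2 + 3*j*p + 40*p^2)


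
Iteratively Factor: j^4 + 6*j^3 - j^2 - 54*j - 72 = (j + 2)*(j^3 + 4*j^2 - 9*j - 36) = (j - 3)*(j + 2)*(j^2 + 7*j + 12) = (j - 3)*(j + 2)*(j + 3)*(j + 4)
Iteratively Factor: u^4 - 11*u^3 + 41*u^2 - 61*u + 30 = (u - 3)*(u^3 - 8*u^2 + 17*u - 10) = (u - 3)*(u - 1)*(u^2 - 7*u + 10) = (u - 3)*(u - 2)*(u - 1)*(u - 5)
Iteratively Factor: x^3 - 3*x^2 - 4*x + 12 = (x + 2)*(x^2 - 5*x + 6) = (x - 2)*(x + 2)*(x - 3)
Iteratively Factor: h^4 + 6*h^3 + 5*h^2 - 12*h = (h + 4)*(h^3 + 2*h^2 - 3*h) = h*(h + 4)*(h^2 + 2*h - 3) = h*(h + 3)*(h + 4)*(h - 1)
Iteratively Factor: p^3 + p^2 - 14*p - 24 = (p + 2)*(p^2 - p - 12) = (p + 2)*(p + 3)*(p - 4)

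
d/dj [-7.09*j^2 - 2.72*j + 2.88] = -14.18*j - 2.72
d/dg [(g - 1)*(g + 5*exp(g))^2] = (g + 5*exp(g))*(g + 2*(g - 1)*(5*exp(g) + 1) + 5*exp(g))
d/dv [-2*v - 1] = -2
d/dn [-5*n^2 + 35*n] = 35 - 10*n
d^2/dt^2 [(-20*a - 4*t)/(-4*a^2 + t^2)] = 8*(4*t^2*(5*a + t) + (5*a + 3*t)*(4*a^2 - t^2))/(4*a^2 - t^2)^3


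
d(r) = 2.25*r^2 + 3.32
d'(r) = 4.5*r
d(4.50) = 48.88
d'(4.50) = 20.25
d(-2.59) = 18.41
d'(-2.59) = -11.66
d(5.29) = 66.28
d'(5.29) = 23.80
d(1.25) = 6.84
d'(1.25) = 5.62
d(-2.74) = 20.21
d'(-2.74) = -12.33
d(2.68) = 19.48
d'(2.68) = 12.06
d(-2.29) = 15.12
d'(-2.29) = -10.30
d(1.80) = 10.61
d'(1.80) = 8.10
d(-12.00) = 327.32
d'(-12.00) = -54.00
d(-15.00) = 509.57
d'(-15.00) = -67.50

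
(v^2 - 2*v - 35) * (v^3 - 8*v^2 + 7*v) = v^5 - 10*v^4 - 12*v^3 + 266*v^2 - 245*v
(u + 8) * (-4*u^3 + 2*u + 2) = -4*u^4 - 32*u^3 + 2*u^2 + 18*u + 16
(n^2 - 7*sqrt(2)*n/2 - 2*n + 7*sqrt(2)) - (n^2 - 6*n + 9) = -7*sqrt(2)*n/2 + 4*n - 9 + 7*sqrt(2)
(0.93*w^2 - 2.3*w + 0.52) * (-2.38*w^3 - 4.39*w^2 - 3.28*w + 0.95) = -2.2134*w^5 + 1.3913*w^4 + 5.809*w^3 + 6.1447*w^2 - 3.8906*w + 0.494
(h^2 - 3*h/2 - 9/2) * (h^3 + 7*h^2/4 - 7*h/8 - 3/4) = h^5 + h^4/4 - 8*h^3 - 117*h^2/16 + 81*h/16 + 27/8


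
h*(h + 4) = h^2 + 4*h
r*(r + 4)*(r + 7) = r^3 + 11*r^2 + 28*r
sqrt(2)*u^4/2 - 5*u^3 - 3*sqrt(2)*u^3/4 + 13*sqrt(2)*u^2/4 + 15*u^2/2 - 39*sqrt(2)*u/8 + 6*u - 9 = (u - 3/2)*(u - 4*sqrt(2))*(u - 3*sqrt(2)/2)*(sqrt(2)*u/2 + 1/2)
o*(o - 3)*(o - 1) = o^3 - 4*o^2 + 3*o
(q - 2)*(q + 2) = q^2 - 4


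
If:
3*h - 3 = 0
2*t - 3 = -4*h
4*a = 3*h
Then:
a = 3/4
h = 1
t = -1/2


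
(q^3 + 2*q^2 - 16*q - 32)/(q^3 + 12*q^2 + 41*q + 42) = (q^2 - 16)/(q^2 + 10*q + 21)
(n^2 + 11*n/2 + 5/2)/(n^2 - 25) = (n + 1/2)/(n - 5)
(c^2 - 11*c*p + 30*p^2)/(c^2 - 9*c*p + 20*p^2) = (-c + 6*p)/(-c + 4*p)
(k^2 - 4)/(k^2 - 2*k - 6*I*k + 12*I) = (k + 2)/(k - 6*I)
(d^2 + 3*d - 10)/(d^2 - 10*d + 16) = (d + 5)/(d - 8)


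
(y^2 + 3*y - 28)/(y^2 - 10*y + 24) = (y + 7)/(y - 6)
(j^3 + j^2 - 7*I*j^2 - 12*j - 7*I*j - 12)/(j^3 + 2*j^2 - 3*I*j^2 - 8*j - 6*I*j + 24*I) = (j^2 + j*(1 - 4*I) - 4*I)/(j^2 + 2*j - 8)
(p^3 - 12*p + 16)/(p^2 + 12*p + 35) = (p^3 - 12*p + 16)/(p^2 + 12*p + 35)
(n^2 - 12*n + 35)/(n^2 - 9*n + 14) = (n - 5)/(n - 2)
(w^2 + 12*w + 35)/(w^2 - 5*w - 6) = (w^2 + 12*w + 35)/(w^2 - 5*w - 6)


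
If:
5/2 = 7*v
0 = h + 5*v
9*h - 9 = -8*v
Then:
No Solution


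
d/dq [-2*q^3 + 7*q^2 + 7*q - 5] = -6*q^2 + 14*q + 7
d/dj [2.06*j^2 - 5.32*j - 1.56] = 4.12*j - 5.32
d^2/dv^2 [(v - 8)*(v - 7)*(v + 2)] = 6*v - 26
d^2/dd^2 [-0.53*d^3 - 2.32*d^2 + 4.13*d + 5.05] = -3.18*d - 4.64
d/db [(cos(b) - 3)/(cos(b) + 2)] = -5*sin(b)/(cos(b) + 2)^2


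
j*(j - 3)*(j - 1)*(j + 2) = j^4 - 2*j^3 - 5*j^2 + 6*j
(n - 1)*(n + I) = n^2 - n + I*n - I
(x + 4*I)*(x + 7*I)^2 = x^3 + 18*I*x^2 - 105*x - 196*I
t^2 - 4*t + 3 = (t - 3)*(t - 1)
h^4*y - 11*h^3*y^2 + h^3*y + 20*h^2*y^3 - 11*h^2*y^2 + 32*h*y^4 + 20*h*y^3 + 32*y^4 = (h - 8*y)*(h - 4*y)*(h + y)*(h*y + y)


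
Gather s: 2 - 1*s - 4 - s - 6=-2*s - 8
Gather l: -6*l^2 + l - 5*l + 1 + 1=-6*l^2 - 4*l + 2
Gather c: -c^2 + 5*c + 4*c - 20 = -c^2 + 9*c - 20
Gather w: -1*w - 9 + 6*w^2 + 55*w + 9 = 6*w^2 + 54*w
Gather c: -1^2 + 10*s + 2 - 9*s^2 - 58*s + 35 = -9*s^2 - 48*s + 36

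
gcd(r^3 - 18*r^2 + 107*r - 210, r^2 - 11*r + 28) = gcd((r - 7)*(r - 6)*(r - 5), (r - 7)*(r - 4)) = r - 7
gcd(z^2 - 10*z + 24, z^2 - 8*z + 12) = z - 6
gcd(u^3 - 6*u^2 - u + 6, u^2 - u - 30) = u - 6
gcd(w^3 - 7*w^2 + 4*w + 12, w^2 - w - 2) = w^2 - w - 2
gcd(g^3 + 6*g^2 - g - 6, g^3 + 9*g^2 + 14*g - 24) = g^2 + 5*g - 6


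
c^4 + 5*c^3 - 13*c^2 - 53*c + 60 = (c - 3)*(c - 1)*(c + 4)*(c + 5)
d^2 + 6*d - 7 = (d - 1)*(d + 7)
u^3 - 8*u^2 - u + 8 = (u - 8)*(u - 1)*(u + 1)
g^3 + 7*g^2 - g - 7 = (g - 1)*(g + 1)*(g + 7)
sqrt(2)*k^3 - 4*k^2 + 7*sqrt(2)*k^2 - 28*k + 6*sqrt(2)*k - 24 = (k + 6)*(k - 2*sqrt(2))*(sqrt(2)*k + sqrt(2))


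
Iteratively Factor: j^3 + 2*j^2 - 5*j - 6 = (j + 1)*(j^2 + j - 6) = (j + 1)*(j + 3)*(j - 2)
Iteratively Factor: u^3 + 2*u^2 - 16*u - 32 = (u + 4)*(u^2 - 2*u - 8) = (u - 4)*(u + 4)*(u + 2)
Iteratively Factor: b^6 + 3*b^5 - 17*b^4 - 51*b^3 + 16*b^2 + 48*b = (b - 4)*(b^5 + 7*b^4 + 11*b^3 - 7*b^2 - 12*b) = (b - 4)*(b + 3)*(b^4 + 4*b^3 - b^2 - 4*b) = (b - 4)*(b + 1)*(b + 3)*(b^3 + 3*b^2 - 4*b) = (b - 4)*(b - 1)*(b + 1)*(b + 3)*(b^2 + 4*b) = b*(b - 4)*(b - 1)*(b + 1)*(b + 3)*(b + 4)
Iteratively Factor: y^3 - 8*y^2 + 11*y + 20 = (y + 1)*(y^2 - 9*y + 20) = (y - 4)*(y + 1)*(y - 5)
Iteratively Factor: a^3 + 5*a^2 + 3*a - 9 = (a - 1)*(a^2 + 6*a + 9) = (a - 1)*(a + 3)*(a + 3)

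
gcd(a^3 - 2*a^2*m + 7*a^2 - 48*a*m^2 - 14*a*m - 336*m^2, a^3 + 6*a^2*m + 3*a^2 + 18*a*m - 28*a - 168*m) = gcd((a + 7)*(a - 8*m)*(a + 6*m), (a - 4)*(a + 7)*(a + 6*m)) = a^2 + 6*a*m + 7*a + 42*m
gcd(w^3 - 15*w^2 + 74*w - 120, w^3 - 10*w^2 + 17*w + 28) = w - 4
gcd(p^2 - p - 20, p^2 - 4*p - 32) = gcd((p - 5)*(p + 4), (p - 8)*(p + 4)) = p + 4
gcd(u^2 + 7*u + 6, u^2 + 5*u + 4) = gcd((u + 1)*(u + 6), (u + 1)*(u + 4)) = u + 1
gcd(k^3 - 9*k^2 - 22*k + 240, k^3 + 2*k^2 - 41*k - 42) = k - 6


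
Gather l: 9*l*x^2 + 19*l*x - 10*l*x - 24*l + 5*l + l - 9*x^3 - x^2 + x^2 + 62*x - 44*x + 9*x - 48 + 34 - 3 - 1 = l*(9*x^2 + 9*x - 18) - 9*x^3 + 27*x - 18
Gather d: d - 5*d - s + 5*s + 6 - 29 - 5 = -4*d + 4*s - 28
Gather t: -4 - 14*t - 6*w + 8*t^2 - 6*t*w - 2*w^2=8*t^2 + t*(-6*w - 14) - 2*w^2 - 6*w - 4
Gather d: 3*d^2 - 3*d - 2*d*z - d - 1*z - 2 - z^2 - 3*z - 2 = 3*d^2 + d*(-2*z - 4) - z^2 - 4*z - 4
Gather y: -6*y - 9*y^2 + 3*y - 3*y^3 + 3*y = -3*y^3 - 9*y^2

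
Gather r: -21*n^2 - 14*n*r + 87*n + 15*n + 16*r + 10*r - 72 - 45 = -21*n^2 + 102*n + r*(26 - 14*n) - 117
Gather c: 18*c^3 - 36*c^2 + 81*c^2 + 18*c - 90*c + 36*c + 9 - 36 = 18*c^3 + 45*c^2 - 36*c - 27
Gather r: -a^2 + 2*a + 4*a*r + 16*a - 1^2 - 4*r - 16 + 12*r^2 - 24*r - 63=-a^2 + 18*a + 12*r^2 + r*(4*a - 28) - 80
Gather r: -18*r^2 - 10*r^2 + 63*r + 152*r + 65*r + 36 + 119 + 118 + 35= -28*r^2 + 280*r + 308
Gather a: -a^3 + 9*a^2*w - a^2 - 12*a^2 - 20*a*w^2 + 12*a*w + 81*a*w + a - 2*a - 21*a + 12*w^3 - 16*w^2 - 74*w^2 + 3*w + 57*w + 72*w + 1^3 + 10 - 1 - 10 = -a^3 + a^2*(9*w - 13) + a*(-20*w^2 + 93*w - 22) + 12*w^3 - 90*w^2 + 132*w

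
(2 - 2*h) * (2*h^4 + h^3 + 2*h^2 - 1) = -4*h^5 + 2*h^4 - 2*h^3 + 4*h^2 + 2*h - 2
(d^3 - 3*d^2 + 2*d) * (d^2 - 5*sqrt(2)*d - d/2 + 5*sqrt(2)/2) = d^5 - 5*sqrt(2)*d^4 - 7*d^4/2 + 7*d^3/2 + 35*sqrt(2)*d^3/2 - 35*sqrt(2)*d^2/2 - d^2 + 5*sqrt(2)*d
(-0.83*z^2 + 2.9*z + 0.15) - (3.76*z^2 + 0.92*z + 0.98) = -4.59*z^2 + 1.98*z - 0.83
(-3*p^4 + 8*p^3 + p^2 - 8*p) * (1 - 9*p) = 27*p^5 - 75*p^4 - p^3 + 73*p^2 - 8*p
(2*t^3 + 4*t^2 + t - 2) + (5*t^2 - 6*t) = 2*t^3 + 9*t^2 - 5*t - 2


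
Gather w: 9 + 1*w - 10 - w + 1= 0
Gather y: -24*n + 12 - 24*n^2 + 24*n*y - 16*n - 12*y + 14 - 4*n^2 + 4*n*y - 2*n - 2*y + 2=-28*n^2 - 42*n + y*(28*n - 14) + 28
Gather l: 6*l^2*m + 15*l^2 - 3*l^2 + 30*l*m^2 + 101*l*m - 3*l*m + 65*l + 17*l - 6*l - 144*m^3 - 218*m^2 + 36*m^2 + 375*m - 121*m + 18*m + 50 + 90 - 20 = l^2*(6*m + 12) + l*(30*m^2 + 98*m + 76) - 144*m^3 - 182*m^2 + 272*m + 120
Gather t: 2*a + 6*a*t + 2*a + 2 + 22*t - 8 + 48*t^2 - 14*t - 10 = 4*a + 48*t^2 + t*(6*a + 8) - 16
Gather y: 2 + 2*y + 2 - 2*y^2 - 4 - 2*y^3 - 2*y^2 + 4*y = -2*y^3 - 4*y^2 + 6*y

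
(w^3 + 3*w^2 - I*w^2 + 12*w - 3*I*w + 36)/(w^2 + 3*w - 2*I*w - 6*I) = (w^2 - I*w + 12)/(w - 2*I)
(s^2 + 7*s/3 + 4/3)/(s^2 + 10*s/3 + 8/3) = (s + 1)/(s + 2)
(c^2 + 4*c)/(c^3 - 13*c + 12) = c/(c^2 - 4*c + 3)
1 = 1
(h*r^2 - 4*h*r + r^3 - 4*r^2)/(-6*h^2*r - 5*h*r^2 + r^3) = (r - 4)/(-6*h + r)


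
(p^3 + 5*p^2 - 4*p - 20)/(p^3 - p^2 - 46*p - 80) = (p - 2)/(p - 8)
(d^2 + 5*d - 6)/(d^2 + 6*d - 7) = (d + 6)/(d + 7)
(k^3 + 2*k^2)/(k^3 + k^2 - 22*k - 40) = k^2/(k^2 - k - 20)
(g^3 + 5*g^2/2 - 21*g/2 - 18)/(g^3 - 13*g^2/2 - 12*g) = (g^2 + g - 12)/(g*(g - 8))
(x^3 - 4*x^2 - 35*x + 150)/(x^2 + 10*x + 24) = (x^2 - 10*x + 25)/(x + 4)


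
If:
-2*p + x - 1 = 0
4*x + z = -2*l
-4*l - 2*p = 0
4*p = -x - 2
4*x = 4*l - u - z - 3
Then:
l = 1/4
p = -1/2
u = -3/2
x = 0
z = -1/2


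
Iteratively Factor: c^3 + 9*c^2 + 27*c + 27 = (c + 3)*(c^2 + 6*c + 9) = (c + 3)^2*(c + 3)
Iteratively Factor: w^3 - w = (w + 1)*(w^2 - w) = (w - 1)*(w + 1)*(w)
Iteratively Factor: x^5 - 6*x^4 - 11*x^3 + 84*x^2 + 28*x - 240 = (x - 5)*(x^4 - x^3 - 16*x^2 + 4*x + 48) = (x - 5)*(x + 2)*(x^3 - 3*x^2 - 10*x + 24) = (x - 5)*(x - 4)*(x + 2)*(x^2 + x - 6) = (x - 5)*(x - 4)*(x - 2)*(x + 2)*(x + 3)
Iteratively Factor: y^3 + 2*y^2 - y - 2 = (y - 1)*(y^2 + 3*y + 2) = (y - 1)*(y + 1)*(y + 2)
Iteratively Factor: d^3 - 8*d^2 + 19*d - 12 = (d - 4)*(d^2 - 4*d + 3) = (d - 4)*(d - 1)*(d - 3)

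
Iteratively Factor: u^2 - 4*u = (u - 4)*(u)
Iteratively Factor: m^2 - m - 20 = (m + 4)*(m - 5)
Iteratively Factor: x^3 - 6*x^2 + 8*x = (x - 2)*(x^2 - 4*x) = x*(x - 2)*(x - 4)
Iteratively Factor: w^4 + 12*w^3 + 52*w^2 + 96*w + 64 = (w + 2)*(w^3 + 10*w^2 + 32*w + 32) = (w + 2)*(w + 4)*(w^2 + 6*w + 8) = (w + 2)*(w + 4)^2*(w + 2)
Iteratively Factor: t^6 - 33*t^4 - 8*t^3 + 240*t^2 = (t)*(t^5 - 33*t^3 - 8*t^2 + 240*t) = t*(t + 4)*(t^4 - 4*t^3 - 17*t^2 + 60*t) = t*(t - 3)*(t + 4)*(t^3 - t^2 - 20*t) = t*(t - 5)*(t - 3)*(t + 4)*(t^2 + 4*t) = t*(t - 5)*(t - 3)*(t + 4)^2*(t)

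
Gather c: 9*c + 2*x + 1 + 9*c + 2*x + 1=18*c + 4*x + 2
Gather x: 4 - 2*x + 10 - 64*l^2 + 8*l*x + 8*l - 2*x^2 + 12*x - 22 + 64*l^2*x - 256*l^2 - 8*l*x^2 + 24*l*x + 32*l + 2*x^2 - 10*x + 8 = -320*l^2 - 8*l*x^2 + 40*l + x*(64*l^2 + 32*l)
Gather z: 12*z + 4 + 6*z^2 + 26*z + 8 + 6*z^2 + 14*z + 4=12*z^2 + 52*z + 16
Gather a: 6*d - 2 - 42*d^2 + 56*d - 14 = -42*d^2 + 62*d - 16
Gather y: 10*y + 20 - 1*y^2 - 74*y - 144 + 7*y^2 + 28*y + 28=6*y^2 - 36*y - 96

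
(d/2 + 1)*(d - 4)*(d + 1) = d^3/2 - d^2/2 - 5*d - 4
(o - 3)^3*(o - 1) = o^4 - 10*o^3 + 36*o^2 - 54*o + 27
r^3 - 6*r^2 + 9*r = r*(r - 3)^2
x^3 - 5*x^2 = x^2*(x - 5)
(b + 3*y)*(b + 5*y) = b^2 + 8*b*y + 15*y^2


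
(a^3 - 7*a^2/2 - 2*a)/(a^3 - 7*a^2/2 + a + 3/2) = a*(a - 4)/(a^2 - 4*a + 3)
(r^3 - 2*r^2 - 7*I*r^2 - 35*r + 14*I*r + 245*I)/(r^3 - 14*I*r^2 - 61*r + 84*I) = (r^2 - 2*r - 35)/(r^2 - 7*I*r - 12)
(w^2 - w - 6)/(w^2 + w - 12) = (w + 2)/(w + 4)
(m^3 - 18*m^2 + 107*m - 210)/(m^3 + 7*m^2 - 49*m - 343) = (m^2 - 11*m + 30)/(m^2 + 14*m + 49)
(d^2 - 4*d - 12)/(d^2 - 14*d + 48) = (d + 2)/(d - 8)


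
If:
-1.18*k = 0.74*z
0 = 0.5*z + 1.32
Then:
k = 1.66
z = -2.64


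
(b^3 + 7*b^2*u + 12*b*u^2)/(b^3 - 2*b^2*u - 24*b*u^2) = (-b - 3*u)/(-b + 6*u)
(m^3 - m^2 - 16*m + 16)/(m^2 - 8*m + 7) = (m^2 - 16)/(m - 7)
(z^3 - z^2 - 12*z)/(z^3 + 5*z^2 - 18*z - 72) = z/(z + 6)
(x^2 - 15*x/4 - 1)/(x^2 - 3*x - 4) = (x + 1/4)/(x + 1)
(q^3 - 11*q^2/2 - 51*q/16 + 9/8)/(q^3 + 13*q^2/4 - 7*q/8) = (4*q^2 - 21*q - 18)/(2*q*(2*q + 7))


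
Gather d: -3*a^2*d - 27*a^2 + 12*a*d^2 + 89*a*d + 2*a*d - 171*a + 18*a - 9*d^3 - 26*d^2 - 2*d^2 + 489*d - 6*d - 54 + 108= -27*a^2 - 153*a - 9*d^3 + d^2*(12*a - 28) + d*(-3*a^2 + 91*a + 483) + 54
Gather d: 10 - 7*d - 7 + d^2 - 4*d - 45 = d^2 - 11*d - 42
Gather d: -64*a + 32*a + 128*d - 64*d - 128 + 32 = -32*a + 64*d - 96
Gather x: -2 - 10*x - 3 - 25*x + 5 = -35*x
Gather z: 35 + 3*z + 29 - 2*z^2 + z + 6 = -2*z^2 + 4*z + 70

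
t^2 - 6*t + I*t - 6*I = (t - 6)*(t + I)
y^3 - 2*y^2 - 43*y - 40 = (y - 8)*(y + 1)*(y + 5)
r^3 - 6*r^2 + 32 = (r - 4)^2*(r + 2)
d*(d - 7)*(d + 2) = d^3 - 5*d^2 - 14*d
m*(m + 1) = m^2 + m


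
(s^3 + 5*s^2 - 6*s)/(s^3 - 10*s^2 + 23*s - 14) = s*(s + 6)/(s^2 - 9*s + 14)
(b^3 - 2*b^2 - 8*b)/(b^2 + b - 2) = b*(b - 4)/(b - 1)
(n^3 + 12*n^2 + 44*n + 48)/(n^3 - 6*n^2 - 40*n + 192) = (n^2 + 6*n + 8)/(n^2 - 12*n + 32)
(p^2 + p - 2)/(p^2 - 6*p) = (p^2 + p - 2)/(p*(p - 6))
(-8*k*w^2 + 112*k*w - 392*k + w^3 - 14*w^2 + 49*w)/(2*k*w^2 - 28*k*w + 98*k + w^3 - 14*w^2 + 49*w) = (-8*k + w)/(2*k + w)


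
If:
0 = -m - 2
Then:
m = -2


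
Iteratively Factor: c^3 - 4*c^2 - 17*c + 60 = (c - 3)*(c^2 - c - 20) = (c - 5)*(c - 3)*(c + 4)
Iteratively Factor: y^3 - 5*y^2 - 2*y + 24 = (y + 2)*(y^2 - 7*y + 12) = (y - 4)*(y + 2)*(y - 3)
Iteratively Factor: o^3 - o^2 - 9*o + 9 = (o - 3)*(o^2 + 2*o - 3) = (o - 3)*(o - 1)*(o + 3)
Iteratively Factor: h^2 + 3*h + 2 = (h + 1)*(h + 2)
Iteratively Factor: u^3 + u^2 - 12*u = (u + 4)*(u^2 - 3*u) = (u - 3)*(u + 4)*(u)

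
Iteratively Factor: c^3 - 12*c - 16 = (c + 2)*(c^2 - 2*c - 8) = (c + 2)^2*(c - 4)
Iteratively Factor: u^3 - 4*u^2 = (u - 4)*(u^2) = u*(u - 4)*(u)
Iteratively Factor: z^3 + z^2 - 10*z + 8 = (z - 1)*(z^2 + 2*z - 8) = (z - 2)*(z - 1)*(z + 4)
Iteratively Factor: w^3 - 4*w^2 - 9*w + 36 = (w + 3)*(w^2 - 7*w + 12) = (w - 4)*(w + 3)*(w - 3)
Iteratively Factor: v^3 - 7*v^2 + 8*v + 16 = (v - 4)*(v^2 - 3*v - 4) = (v - 4)*(v + 1)*(v - 4)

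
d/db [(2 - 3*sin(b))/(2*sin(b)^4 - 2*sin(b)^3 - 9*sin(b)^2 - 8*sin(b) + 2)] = (18*sin(b)^4 - 28*sin(b)^3 - 15*sin(b)^2 + 36*sin(b) + 10)*cos(b)/(2*sin(b)^4 - 2*sin(b)^3 - 9*sin(b)^2 - 8*sin(b) + 2)^2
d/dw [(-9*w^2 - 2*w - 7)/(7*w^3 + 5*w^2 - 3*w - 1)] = (63*w^4 + 28*w^3 + 184*w^2 + 88*w - 19)/(49*w^6 + 70*w^5 - 17*w^4 - 44*w^3 - w^2 + 6*w + 1)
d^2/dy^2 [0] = 0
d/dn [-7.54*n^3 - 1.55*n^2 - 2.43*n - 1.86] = -22.62*n^2 - 3.1*n - 2.43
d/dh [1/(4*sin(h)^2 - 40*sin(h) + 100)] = -cos(h)/(2*(sin(h) - 5)^3)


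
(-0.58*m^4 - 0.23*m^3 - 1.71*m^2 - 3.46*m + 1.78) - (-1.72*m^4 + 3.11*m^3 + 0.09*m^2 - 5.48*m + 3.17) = 1.14*m^4 - 3.34*m^3 - 1.8*m^2 + 2.02*m - 1.39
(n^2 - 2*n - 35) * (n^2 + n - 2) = n^4 - n^3 - 39*n^2 - 31*n + 70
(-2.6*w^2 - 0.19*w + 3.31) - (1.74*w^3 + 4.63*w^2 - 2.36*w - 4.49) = -1.74*w^3 - 7.23*w^2 + 2.17*w + 7.8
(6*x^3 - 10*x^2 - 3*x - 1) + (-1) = 6*x^3 - 10*x^2 - 3*x - 2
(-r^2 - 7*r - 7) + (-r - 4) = -r^2 - 8*r - 11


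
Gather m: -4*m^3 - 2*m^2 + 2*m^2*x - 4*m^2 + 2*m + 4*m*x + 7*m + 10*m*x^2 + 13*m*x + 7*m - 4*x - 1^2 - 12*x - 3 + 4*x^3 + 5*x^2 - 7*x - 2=-4*m^3 + m^2*(2*x - 6) + m*(10*x^2 + 17*x + 16) + 4*x^3 + 5*x^2 - 23*x - 6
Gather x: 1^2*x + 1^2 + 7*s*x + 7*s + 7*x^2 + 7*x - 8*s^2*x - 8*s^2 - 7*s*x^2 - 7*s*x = -8*s^2 + 7*s + x^2*(7 - 7*s) + x*(8 - 8*s^2) + 1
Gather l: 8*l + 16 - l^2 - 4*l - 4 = -l^2 + 4*l + 12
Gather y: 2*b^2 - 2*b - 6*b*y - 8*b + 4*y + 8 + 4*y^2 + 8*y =2*b^2 - 10*b + 4*y^2 + y*(12 - 6*b) + 8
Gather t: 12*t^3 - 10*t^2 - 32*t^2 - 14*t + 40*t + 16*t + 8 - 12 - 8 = 12*t^3 - 42*t^2 + 42*t - 12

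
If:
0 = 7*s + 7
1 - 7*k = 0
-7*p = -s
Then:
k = 1/7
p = -1/7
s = -1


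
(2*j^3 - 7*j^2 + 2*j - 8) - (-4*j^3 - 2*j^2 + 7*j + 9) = 6*j^3 - 5*j^2 - 5*j - 17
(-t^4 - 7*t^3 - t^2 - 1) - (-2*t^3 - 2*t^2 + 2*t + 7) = -t^4 - 5*t^3 + t^2 - 2*t - 8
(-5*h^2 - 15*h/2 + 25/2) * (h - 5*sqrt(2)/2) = -5*h^3 - 15*h^2/2 + 25*sqrt(2)*h^2/2 + 25*h/2 + 75*sqrt(2)*h/4 - 125*sqrt(2)/4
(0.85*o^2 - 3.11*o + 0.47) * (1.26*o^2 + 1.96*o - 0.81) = 1.071*o^4 - 2.2526*o^3 - 6.1919*o^2 + 3.4403*o - 0.3807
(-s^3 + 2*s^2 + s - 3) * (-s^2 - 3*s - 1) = s^5 + s^4 - 6*s^3 - 2*s^2 + 8*s + 3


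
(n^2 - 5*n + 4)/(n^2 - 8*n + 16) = (n - 1)/(n - 4)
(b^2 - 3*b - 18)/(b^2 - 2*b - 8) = (-b^2 + 3*b + 18)/(-b^2 + 2*b + 8)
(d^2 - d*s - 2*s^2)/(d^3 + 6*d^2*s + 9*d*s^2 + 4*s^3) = (d - 2*s)/(d^2 + 5*d*s + 4*s^2)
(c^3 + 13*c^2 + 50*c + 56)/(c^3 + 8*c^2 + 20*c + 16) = (c + 7)/(c + 2)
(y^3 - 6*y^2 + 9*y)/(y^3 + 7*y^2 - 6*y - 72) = y*(y - 3)/(y^2 + 10*y + 24)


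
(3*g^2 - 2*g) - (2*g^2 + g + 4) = g^2 - 3*g - 4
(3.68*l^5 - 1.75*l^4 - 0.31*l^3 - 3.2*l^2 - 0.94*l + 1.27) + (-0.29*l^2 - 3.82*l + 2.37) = 3.68*l^5 - 1.75*l^4 - 0.31*l^3 - 3.49*l^2 - 4.76*l + 3.64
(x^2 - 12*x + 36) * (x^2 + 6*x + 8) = x^4 - 6*x^3 - 28*x^2 + 120*x + 288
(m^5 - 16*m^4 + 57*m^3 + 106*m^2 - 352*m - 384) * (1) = m^5 - 16*m^4 + 57*m^3 + 106*m^2 - 352*m - 384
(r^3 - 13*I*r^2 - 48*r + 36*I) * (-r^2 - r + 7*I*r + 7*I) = -r^5 - r^4 + 20*I*r^4 + 139*r^3 + 20*I*r^3 + 139*r^2 - 372*I*r^2 - 252*r - 372*I*r - 252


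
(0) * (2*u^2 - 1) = 0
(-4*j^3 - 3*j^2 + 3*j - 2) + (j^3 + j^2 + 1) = -3*j^3 - 2*j^2 + 3*j - 1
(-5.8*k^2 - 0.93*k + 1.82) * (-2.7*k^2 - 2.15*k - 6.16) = 15.66*k^4 + 14.981*k^3 + 32.8135*k^2 + 1.8158*k - 11.2112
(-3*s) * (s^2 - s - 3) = -3*s^3 + 3*s^2 + 9*s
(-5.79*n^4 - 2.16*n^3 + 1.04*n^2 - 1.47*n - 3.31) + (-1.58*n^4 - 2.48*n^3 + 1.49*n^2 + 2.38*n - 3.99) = -7.37*n^4 - 4.64*n^3 + 2.53*n^2 + 0.91*n - 7.3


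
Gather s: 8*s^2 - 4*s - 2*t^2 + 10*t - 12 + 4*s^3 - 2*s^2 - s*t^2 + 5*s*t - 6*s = 4*s^3 + 6*s^2 + s*(-t^2 + 5*t - 10) - 2*t^2 + 10*t - 12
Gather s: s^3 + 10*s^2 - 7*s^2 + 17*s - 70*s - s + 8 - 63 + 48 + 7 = s^3 + 3*s^2 - 54*s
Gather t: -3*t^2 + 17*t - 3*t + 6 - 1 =-3*t^2 + 14*t + 5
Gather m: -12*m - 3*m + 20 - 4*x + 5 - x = -15*m - 5*x + 25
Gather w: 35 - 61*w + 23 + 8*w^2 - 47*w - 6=8*w^2 - 108*w + 52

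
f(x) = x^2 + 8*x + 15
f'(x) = 2*x + 8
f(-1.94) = 3.24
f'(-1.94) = 4.12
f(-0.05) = 14.60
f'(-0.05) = 7.90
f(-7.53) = 11.46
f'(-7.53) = -7.06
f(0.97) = 23.70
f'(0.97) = 9.94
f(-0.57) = 10.76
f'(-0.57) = 6.86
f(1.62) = 30.58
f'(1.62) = 11.24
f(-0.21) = 13.36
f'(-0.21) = 7.58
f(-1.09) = 7.47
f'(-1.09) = 5.82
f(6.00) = 99.00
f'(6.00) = 20.00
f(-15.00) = 120.00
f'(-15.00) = -22.00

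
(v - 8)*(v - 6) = v^2 - 14*v + 48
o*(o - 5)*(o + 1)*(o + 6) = o^4 + 2*o^3 - 29*o^2 - 30*o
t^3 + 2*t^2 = t^2*(t + 2)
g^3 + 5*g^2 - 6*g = g*(g - 1)*(g + 6)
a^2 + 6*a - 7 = (a - 1)*(a + 7)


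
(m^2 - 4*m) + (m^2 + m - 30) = 2*m^2 - 3*m - 30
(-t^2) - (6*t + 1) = -t^2 - 6*t - 1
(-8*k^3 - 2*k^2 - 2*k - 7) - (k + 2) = -8*k^3 - 2*k^2 - 3*k - 9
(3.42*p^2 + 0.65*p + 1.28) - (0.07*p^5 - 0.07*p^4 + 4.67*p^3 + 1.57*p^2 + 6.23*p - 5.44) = -0.07*p^5 + 0.07*p^4 - 4.67*p^3 + 1.85*p^2 - 5.58*p + 6.72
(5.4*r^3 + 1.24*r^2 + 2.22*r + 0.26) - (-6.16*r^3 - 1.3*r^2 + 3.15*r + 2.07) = 11.56*r^3 + 2.54*r^2 - 0.93*r - 1.81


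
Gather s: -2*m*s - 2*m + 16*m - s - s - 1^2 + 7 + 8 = 14*m + s*(-2*m - 2) + 14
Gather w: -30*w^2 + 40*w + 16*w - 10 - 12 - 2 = -30*w^2 + 56*w - 24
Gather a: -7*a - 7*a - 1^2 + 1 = -14*a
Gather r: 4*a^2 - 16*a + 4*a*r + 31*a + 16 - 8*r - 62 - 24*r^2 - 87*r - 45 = 4*a^2 + 15*a - 24*r^2 + r*(4*a - 95) - 91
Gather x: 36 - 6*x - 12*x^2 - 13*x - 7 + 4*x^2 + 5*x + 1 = -8*x^2 - 14*x + 30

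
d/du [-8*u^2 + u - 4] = 1 - 16*u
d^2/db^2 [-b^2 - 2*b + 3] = -2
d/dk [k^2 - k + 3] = 2*k - 1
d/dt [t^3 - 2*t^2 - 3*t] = 3*t^2 - 4*t - 3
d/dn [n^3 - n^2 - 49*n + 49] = 3*n^2 - 2*n - 49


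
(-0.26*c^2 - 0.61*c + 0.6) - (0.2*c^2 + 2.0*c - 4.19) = -0.46*c^2 - 2.61*c + 4.79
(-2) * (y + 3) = -2*y - 6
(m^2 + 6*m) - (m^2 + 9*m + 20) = -3*m - 20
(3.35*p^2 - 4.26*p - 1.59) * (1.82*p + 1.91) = 6.097*p^3 - 1.3547*p^2 - 11.0304*p - 3.0369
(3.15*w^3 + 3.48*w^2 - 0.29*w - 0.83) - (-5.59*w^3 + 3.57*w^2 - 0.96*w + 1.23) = 8.74*w^3 - 0.0899999999999999*w^2 + 0.67*w - 2.06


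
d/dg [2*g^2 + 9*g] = 4*g + 9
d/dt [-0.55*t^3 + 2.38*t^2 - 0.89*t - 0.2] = -1.65*t^2 + 4.76*t - 0.89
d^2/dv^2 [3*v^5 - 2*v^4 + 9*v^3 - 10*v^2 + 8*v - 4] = 60*v^3 - 24*v^2 + 54*v - 20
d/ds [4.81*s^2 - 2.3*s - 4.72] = 9.62*s - 2.3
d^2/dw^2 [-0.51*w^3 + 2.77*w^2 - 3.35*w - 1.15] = 5.54 - 3.06*w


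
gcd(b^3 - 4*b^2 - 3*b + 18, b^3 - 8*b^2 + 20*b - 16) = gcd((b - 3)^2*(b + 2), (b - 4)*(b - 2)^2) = 1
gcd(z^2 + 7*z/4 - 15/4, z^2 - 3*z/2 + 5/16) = z - 5/4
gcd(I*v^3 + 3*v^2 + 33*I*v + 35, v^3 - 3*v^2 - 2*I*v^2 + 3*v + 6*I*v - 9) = 1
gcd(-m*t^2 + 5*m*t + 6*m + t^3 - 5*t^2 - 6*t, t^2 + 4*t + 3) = t + 1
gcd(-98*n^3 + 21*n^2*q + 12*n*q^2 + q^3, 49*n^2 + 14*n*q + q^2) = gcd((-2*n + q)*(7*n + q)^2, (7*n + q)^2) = 49*n^2 + 14*n*q + q^2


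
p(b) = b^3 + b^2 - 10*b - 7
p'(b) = 3*b^2 + 2*b - 10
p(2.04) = -14.75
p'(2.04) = 6.56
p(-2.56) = 8.38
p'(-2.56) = 4.54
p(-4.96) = -54.82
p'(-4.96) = 53.88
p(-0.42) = -2.70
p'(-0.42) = -10.31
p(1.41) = -16.31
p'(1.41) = -1.22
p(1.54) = -16.38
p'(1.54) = 0.19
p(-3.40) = -0.74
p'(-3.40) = 17.88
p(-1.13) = 4.13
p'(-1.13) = -8.43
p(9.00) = 713.00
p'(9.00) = 251.00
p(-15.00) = -3007.00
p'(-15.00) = 635.00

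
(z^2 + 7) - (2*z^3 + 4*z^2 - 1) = -2*z^3 - 3*z^2 + 8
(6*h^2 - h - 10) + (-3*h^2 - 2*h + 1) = 3*h^2 - 3*h - 9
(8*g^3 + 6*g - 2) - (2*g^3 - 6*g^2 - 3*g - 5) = 6*g^3 + 6*g^2 + 9*g + 3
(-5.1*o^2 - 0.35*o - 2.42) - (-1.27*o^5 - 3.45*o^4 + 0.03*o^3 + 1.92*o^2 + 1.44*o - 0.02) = 1.27*o^5 + 3.45*o^4 - 0.03*o^3 - 7.02*o^2 - 1.79*o - 2.4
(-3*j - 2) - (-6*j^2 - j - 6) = 6*j^2 - 2*j + 4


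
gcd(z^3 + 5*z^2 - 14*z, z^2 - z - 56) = z + 7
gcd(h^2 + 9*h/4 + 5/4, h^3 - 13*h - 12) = h + 1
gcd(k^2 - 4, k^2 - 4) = k^2 - 4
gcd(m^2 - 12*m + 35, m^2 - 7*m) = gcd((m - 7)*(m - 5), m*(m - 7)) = m - 7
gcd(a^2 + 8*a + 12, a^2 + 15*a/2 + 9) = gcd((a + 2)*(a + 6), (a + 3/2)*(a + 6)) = a + 6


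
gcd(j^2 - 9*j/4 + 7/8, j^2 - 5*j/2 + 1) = j - 1/2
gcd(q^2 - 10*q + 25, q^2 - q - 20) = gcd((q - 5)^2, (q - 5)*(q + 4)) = q - 5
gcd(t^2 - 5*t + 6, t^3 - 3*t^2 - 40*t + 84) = t - 2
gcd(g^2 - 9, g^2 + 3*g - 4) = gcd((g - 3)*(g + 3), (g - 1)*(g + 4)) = 1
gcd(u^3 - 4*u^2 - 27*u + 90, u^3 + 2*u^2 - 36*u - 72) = u - 6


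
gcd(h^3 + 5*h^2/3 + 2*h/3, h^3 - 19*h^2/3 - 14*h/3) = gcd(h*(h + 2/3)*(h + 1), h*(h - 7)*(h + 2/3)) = h^2 + 2*h/3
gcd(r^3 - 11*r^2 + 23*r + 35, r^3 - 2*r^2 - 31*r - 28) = r^2 - 6*r - 7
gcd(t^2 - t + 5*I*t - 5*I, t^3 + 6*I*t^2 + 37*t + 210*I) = t + 5*I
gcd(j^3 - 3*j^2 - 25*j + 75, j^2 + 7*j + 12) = 1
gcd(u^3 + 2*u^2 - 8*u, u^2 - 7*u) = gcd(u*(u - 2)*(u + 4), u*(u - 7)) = u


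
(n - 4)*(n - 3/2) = n^2 - 11*n/2 + 6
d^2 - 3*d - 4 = (d - 4)*(d + 1)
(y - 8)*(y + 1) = y^2 - 7*y - 8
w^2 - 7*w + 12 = (w - 4)*(w - 3)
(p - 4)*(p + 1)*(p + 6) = p^3 + 3*p^2 - 22*p - 24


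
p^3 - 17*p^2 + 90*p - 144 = (p - 8)*(p - 6)*(p - 3)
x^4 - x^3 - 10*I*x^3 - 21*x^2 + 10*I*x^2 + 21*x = x*(x - 1)*(x - 7*I)*(x - 3*I)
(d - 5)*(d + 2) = d^2 - 3*d - 10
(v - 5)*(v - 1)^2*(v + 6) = v^4 - v^3 - 31*v^2 + 61*v - 30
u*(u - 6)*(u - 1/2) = u^3 - 13*u^2/2 + 3*u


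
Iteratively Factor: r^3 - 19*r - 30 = (r - 5)*(r^2 + 5*r + 6) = (r - 5)*(r + 2)*(r + 3)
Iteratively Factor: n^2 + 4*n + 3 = (n + 3)*(n + 1)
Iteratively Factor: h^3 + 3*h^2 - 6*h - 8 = (h - 2)*(h^2 + 5*h + 4) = (h - 2)*(h + 4)*(h + 1)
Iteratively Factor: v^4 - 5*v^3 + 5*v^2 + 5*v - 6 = (v - 1)*(v^3 - 4*v^2 + v + 6) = (v - 1)*(v + 1)*(v^2 - 5*v + 6) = (v - 2)*(v - 1)*(v + 1)*(v - 3)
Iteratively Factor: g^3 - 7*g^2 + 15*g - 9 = (g - 3)*(g^2 - 4*g + 3) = (g - 3)*(g - 1)*(g - 3)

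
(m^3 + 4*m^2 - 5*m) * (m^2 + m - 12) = m^5 + 5*m^4 - 13*m^3 - 53*m^2 + 60*m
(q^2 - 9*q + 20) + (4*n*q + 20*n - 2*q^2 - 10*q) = 4*n*q + 20*n - q^2 - 19*q + 20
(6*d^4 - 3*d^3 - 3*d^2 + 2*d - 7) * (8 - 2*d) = -12*d^5 + 54*d^4 - 18*d^3 - 28*d^2 + 30*d - 56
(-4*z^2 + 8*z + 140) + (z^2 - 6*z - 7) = -3*z^2 + 2*z + 133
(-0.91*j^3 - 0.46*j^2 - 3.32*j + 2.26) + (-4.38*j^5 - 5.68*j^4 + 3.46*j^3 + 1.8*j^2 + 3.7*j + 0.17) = -4.38*j^5 - 5.68*j^4 + 2.55*j^3 + 1.34*j^2 + 0.38*j + 2.43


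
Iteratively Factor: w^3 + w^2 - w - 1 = (w - 1)*(w^2 + 2*w + 1) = (w - 1)*(w + 1)*(w + 1)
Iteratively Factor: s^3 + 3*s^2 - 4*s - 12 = (s - 2)*(s^2 + 5*s + 6) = (s - 2)*(s + 3)*(s + 2)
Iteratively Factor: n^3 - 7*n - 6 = (n - 3)*(n^2 + 3*n + 2) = (n - 3)*(n + 1)*(n + 2)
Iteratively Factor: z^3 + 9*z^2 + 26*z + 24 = (z + 4)*(z^2 + 5*z + 6) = (z + 2)*(z + 4)*(z + 3)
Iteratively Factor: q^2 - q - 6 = (q - 3)*(q + 2)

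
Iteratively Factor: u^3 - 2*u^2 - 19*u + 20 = (u + 4)*(u^2 - 6*u + 5) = (u - 5)*(u + 4)*(u - 1)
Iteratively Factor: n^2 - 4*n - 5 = (n - 5)*(n + 1)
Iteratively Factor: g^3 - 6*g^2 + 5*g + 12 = (g - 4)*(g^2 - 2*g - 3) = (g - 4)*(g + 1)*(g - 3)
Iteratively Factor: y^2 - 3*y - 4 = (y - 4)*(y + 1)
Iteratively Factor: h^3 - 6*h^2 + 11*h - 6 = (h - 1)*(h^2 - 5*h + 6) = (h - 3)*(h - 1)*(h - 2)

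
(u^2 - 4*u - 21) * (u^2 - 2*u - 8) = u^4 - 6*u^3 - 21*u^2 + 74*u + 168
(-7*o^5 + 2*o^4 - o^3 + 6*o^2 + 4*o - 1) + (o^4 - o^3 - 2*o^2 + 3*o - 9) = -7*o^5 + 3*o^4 - 2*o^3 + 4*o^2 + 7*o - 10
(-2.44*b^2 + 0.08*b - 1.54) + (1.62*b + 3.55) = -2.44*b^2 + 1.7*b + 2.01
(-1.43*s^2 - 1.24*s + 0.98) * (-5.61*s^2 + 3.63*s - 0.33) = 8.0223*s^4 + 1.7655*s^3 - 9.5271*s^2 + 3.9666*s - 0.3234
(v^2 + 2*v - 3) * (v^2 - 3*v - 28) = v^4 - v^3 - 37*v^2 - 47*v + 84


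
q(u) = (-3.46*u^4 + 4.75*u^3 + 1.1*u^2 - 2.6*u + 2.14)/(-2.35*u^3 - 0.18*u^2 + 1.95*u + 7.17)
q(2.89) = 2.71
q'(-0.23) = -0.42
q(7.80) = 9.52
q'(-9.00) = 1.47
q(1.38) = 0.17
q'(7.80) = 1.45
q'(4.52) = 1.38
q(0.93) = 0.27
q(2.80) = 2.60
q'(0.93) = 0.27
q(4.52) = 4.85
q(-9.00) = -15.43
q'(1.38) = -2.01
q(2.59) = 2.36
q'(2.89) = 1.20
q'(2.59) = 1.09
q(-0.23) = 0.40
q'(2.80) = 1.17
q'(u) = (7.05*u^2 + 0.36*u - 1.95)*(-3.46*u^4 + 4.75*u^3 + 1.1*u^2 - 2.6*u + 2.14)/(-2.35*u^3 - 0.18*u^2 + 1.95*u + 7.17)^2 + (-13.84*u^3 + 14.25*u^2 + 2.2*u - 2.6)/(-2.35*u^3 - 0.18*u^2 + 1.95*u + 7.17) = (8.131*u^6 + 1.2456*u^5 - 18.511*u^4 - 92.9278*u^3 + 118.9365*u^2 + 16.5444*u - 22.815)/(5.5225*u^6 + 0.846*u^5 - 9.1326*u^4 - 34.401*u^3 + 1.2213*u^2 + 27.963*u + 51.4089)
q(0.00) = 0.30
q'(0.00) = -0.44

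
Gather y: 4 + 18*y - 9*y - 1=9*y + 3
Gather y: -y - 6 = -y - 6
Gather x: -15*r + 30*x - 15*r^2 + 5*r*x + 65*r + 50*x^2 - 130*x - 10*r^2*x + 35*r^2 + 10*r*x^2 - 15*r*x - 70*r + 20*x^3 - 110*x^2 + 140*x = 20*r^2 - 20*r + 20*x^3 + x^2*(10*r - 60) + x*(-10*r^2 - 10*r + 40)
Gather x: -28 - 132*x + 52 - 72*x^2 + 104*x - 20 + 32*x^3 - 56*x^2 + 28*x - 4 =32*x^3 - 128*x^2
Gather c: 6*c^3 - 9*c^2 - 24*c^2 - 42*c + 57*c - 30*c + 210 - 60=6*c^3 - 33*c^2 - 15*c + 150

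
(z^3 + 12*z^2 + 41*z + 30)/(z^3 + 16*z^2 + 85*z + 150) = (z + 1)/(z + 5)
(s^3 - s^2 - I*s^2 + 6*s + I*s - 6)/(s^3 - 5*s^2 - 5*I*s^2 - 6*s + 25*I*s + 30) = (s^2 + s*(-1 + 2*I) - 2*I)/(s^2 - s*(5 + 2*I) + 10*I)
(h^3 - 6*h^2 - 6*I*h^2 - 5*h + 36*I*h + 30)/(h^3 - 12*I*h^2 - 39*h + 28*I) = (h^2 - h*(6 + 5*I) + 30*I)/(h^2 - 11*I*h - 28)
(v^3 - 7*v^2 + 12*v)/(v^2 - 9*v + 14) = v*(v^2 - 7*v + 12)/(v^2 - 9*v + 14)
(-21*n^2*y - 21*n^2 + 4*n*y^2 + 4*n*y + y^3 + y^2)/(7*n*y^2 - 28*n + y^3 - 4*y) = (-3*n*y - 3*n + y^2 + y)/(y^2 - 4)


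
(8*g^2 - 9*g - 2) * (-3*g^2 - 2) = -24*g^4 + 27*g^3 - 10*g^2 + 18*g + 4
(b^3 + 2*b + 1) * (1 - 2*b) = -2*b^4 + b^3 - 4*b^2 + 1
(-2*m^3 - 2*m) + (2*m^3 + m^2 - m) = m^2 - 3*m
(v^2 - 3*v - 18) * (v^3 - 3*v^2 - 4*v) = v^5 - 6*v^4 - 13*v^3 + 66*v^2 + 72*v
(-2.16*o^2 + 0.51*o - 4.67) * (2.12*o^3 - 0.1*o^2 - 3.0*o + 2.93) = -4.5792*o^5 + 1.2972*o^4 - 3.4714*o^3 - 7.3918*o^2 + 15.5043*o - 13.6831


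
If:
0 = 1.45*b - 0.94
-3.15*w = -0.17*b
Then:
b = 0.65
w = 0.03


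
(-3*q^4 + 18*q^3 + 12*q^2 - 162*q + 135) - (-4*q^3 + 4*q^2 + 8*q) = -3*q^4 + 22*q^3 + 8*q^2 - 170*q + 135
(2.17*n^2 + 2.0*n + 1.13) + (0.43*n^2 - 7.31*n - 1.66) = 2.6*n^2 - 5.31*n - 0.53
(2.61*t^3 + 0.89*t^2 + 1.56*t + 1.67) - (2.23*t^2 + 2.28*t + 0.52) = 2.61*t^3 - 1.34*t^2 - 0.72*t + 1.15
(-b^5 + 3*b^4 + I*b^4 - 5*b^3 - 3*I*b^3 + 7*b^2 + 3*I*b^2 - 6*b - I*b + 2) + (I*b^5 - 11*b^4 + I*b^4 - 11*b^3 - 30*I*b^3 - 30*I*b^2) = -b^5 + I*b^5 - 8*b^4 + 2*I*b^4 - 16*b^3 - 33*I*b^3 + 7*b^2 - 27*I*b^2 - 6*b - I*b + 2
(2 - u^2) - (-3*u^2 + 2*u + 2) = 2*u^2 - 2*u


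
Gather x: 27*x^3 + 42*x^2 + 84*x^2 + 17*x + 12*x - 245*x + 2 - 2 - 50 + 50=27*x^3 + 126*x^2 - 216*x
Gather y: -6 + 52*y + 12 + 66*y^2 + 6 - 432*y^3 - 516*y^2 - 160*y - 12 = -432*y^3 - 450*y^2 - 108*y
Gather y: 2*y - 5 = 2*y - 5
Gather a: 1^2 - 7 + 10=4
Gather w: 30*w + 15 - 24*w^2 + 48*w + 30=-24*w^2 + 78*w + 45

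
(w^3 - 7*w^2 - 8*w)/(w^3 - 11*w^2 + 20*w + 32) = w/(w - 4)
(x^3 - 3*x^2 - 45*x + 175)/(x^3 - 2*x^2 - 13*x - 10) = (x^2 + 2*x - 35)/(x^2 + 3*x + 2)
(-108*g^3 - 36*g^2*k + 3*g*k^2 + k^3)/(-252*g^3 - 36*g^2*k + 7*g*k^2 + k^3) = (3*g + k)/(7*g + k)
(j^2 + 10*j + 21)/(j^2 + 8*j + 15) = (j + 7)/(j + 5)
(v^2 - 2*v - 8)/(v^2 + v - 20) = (v + 2)/(v + 5)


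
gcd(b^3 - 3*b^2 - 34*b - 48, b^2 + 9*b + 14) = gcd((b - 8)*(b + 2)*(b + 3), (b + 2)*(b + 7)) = b + 2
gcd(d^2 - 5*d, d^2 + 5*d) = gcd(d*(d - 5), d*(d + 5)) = d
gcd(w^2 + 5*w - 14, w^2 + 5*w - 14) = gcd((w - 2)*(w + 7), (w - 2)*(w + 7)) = w^2 + 5*w - 14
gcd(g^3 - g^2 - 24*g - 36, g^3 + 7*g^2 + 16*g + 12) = g^2 + 5*g + 6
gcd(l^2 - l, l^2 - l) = l^2 - l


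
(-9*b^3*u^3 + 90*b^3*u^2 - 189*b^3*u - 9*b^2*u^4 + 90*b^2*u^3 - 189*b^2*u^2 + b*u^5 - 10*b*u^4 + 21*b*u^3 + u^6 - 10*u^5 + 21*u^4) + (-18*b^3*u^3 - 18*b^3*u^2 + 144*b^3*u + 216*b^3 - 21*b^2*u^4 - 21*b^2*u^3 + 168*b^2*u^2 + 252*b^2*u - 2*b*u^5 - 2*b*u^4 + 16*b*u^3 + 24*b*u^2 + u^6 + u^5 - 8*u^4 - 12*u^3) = -27*b^3*u^3 + 72*b^3*u^2 - 45*b^3*u + 216*b^3 - 30*b^2*u^4 + 69*b^2*u^3 - 21*b^2*u^2 + 252*b^2*u - b*u^5 - 12*b*u^4 + 37*b*u^3 + 24*b*u^2 + 2*u^6 - 9*u^5 + 13*u^4 - 12*u^3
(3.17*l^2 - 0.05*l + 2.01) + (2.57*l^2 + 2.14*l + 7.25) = 5.74*l^2 + 2.09*l + 9.26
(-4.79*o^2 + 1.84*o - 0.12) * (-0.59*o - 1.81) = 2.8261*o^3 + 7.5843*o^2 - 3.2596*o + 0.2172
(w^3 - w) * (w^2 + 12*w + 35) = w^5 + 12*w^4 + 34*w^3 - 12*w^2 - 35*w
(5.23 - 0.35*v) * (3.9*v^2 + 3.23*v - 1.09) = -1.365*v^3 + 19.2665*v^2 + 17.2744*v - 5.7007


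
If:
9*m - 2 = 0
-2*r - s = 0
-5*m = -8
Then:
No Solution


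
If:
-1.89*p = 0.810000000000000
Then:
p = -0.43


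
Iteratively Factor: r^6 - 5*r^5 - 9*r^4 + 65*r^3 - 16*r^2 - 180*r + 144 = (r - 1)*(r^5 - 4*r^4 - 13*r^3 + 52*r^2 + 36*r - 144) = (r - 2)*(r - 1)*(r^4 - 2*r^3 - 17*r^2 + 18*r + 72) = (r - 2)*(r - 1)*(r + 3)*(r^3 - 5*r^2 - 2*r + 24) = (r - 2)*(r - 1)*(r + 2)*(r + 3)*(r^2 - 7*r + 12) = (r - 3)*(r - 2)*(r - 1)*(r + 2)*(r + 3)*(r - 4)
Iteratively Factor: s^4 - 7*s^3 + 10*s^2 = (s)*(s^3 - 7*s^2 + 10*s) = s*(s - 2)*(s^2 - 5*s) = s^2*(s - 2)*(s - 5)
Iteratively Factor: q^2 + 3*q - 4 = (q - 1)*(q + 4)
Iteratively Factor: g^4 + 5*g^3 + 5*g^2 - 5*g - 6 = (g + 2)*(g^3 + 3*g^2 - g - 3) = (g + 1)*(g + 2)*(g^2 + 2*g - 3) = (g + 1)*(g + 2)*(g + 3)*(g - 1)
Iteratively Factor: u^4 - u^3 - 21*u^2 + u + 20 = (u + 1)*(u^3 - 2*u^2 - 19*u + 20) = (u - 5)*(u + 1)*(u^2 + 3*u - 4) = (u - 5)*(u - 1)*(u + 1)*(u + 4)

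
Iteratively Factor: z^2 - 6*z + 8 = (z - 4)*(z - 2)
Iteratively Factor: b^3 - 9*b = (b - 3)*(b^2 + 3*b) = b*(b - 3)*(b + 3)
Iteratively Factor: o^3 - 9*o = (o)*(o^2 - 9) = o*(o - 3)*(o + 3)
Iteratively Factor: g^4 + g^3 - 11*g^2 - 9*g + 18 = (g - 1)*(g^3 + 2*g^2 - 9*g - 18) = (g - 1)*(g + 3)*(g^2 - g - 6) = (g - 3)*(g - 1)*(g + 3)*(g + 2)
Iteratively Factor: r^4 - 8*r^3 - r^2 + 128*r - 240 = (r + 4)*(r^3 - 12*r^2 + 47*r - 60) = (r - 3)*(r + 4)*(r^2 - 9*r + 20) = (r - 5)*(r - 3)*(r + 4)*(r - 4)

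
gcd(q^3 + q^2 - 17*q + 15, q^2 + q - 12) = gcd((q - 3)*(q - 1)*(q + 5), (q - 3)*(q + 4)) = q - 3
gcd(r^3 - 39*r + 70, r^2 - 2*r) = r - 2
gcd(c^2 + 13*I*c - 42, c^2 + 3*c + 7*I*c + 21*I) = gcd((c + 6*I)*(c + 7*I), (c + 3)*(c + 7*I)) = c + 7*I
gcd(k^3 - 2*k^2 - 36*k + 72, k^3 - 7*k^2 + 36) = k - 6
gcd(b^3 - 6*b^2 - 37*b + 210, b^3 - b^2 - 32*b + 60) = b^2 + b - 30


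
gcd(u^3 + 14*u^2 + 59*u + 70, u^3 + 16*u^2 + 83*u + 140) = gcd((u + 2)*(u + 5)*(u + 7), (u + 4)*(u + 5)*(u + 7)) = u^2 + 12*u + 35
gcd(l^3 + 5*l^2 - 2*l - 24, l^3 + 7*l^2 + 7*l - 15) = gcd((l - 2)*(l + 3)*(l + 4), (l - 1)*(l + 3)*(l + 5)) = l + 3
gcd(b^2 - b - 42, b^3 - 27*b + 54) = b + 6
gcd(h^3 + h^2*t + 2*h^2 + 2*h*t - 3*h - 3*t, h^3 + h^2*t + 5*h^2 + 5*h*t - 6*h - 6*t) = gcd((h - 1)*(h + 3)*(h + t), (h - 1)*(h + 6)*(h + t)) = h^2 + h*t - h - t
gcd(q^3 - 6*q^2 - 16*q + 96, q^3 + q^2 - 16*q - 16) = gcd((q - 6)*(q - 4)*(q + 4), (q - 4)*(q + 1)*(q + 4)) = q^2 - 16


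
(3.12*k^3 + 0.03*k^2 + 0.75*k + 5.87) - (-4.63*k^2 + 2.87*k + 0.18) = 3.12*k^3 + 4.66*k^2 - 2.12*k + 5.69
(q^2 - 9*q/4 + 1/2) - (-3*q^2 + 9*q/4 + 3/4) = 4*q^2 - 9*q/2 - 1/4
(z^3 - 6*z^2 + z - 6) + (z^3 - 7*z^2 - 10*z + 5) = 2*z^3 - 13*z^2 - 9*z - 1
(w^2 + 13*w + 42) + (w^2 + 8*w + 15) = 2*w^2 + 21*w + 57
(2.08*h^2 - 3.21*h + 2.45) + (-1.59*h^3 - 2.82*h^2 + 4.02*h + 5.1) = -1.59*h^3 - 0.74*h^2 + 0.81*h + 7.55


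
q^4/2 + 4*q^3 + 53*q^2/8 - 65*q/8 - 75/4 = (q/2 + 1)*(q - 3/2)*(q + 5/2)*(q + 5)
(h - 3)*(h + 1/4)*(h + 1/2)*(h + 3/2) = h^4 - 3*h^3/4 - 11*h^2/2 - 57*h/16 - 9/16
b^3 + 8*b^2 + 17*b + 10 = (b + 1)*(b + 2)*(b + 5)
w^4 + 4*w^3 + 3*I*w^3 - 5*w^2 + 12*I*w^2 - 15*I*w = w*(w - 1)*(w + 5)*(w + 3*I)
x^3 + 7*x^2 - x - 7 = (x - 1)*(x + 1)*(x + 7)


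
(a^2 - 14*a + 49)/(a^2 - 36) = (a^2 - 14*a + 49)/(a^2 - 36)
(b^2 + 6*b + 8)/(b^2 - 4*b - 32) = (b + 2)/(b - 8)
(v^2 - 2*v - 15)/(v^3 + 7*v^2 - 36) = (v - 5)/(v^2 + 4*v - 12)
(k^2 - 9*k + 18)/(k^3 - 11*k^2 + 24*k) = (k - 6)/(k*(k - 8))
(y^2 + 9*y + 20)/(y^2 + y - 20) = (y + 4)/(y - 4)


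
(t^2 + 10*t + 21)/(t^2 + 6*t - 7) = (t + 3)/(t - 1)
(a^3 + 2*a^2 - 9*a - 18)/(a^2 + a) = (a^3 + 2*a^2 - 9*a - 18)/(a*(a + 1))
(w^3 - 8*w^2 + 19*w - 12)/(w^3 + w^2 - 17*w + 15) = (w - 4)/(w + 5)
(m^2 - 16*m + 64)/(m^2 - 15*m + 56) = (m - 8)/(m - 7)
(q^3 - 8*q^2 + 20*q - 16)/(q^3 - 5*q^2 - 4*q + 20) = (q^2 - 6*q + 8)/(q^2 - 3*q - 10)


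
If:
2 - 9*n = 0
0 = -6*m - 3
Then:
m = -1/2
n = 2/9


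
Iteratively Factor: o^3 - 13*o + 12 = (o - 1)*(o^2 + o - 12) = (o - 1)*(o + 4)*(o - 3)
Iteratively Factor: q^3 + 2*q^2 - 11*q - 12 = (q + 4)*(q^2 - 2*q - 3) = (q - 3)*(q + 4)*(q + 1)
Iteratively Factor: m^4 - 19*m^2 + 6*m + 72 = (m + 4)*(m^3 - 4*m^2 - 3*m + 18) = (m - 3)*(m + 4)*(m^2 - m - 6) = (m - 3)^2*(m + 4)*(m + 2)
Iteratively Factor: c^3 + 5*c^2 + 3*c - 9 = (c + 3)*(c^2 + 2*c - 3) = (c + 3)^2*(c - 1)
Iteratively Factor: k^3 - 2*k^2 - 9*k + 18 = (k - 2)*(k^2 - 9) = (k - 2)*(k + 3)*(k - 3)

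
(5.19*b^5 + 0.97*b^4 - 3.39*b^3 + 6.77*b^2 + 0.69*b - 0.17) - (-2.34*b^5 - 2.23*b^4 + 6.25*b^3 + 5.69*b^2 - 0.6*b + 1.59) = 7.53*b^5 + 3.2*b^4 - 9.64*b^3 + 1.08*b^2 + 1.29*b - 1.76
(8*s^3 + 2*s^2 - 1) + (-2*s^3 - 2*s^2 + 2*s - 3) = 6*s^3 + 2*s - 4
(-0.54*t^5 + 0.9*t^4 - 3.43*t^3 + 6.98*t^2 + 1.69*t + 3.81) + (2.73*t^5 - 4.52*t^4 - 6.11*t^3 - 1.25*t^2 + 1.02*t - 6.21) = 2.19*t^5 - 3.62*t^4 - 9.54*t^3 + 5.73*t^2 + 2.71*t - 2.4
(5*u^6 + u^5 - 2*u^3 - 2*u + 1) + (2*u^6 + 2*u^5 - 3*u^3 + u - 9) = 7*u^6 + 3*u^5 - 5*u^3 - u - 8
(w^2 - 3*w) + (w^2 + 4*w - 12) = 2*w^2 + w - 12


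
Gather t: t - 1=t - 1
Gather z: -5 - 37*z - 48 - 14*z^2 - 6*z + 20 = -14*z^2 - 43*z - 33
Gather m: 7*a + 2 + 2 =7*a + 4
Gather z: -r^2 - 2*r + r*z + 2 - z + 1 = -r^2 - 2*r + z*(r - 1) + 3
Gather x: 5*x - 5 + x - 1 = 6*x - 6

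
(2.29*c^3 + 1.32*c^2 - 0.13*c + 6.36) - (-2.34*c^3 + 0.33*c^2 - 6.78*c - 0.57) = 4.63*c^3 + 0.99*c^2 + 6.65*c + 6.93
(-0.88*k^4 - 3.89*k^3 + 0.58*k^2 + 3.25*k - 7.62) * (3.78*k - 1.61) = -3.3264*k^5 - 13.2874*k^4 + 8.4553*k^3 + 11.3512*k^2 - 34.0361*k + 12.2682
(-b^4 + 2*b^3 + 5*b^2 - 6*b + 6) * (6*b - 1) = -6*b^5 + 13*b^4 + 28*b^3 - 41*b^2 + 42*b - 6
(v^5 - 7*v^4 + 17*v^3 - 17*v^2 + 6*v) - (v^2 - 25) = v^5 - 7*v^4 + 17*v^3 - 18*v^2 + 6*v + 25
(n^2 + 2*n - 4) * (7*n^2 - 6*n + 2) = 7*n^4 + 8*n^3 - 38*n^2 + 28*n - 8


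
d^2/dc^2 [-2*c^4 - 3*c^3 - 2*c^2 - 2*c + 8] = -24*c^2 - 18*c - 4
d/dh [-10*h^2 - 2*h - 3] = -20*h - 2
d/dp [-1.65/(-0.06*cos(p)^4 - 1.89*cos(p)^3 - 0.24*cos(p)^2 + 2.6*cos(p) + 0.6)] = (0.396*cos(p)^3 + 9.3555*cos(p)^2 + 0.792*cos(p) - 4.29)*sin(p)/(0.06*cos(p)^4 + 1.89*cos(p)^3 + 0.24*cos(p)^2 - 2.6*cos(p) - 0.6)^2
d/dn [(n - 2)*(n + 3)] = 2*n + 1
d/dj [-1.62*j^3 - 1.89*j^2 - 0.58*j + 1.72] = -4.86*j^2 - 3.78*j - 0.58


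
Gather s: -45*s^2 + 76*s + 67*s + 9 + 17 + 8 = -45*s^2 + 143*s + 34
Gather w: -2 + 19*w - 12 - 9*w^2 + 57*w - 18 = -9*w^2 + 76*w - 32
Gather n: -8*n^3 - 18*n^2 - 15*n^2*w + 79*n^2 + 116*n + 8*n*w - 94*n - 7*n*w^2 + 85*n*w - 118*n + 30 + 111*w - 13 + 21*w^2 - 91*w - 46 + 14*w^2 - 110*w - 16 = -8*n^3 + n^2*(61 - 15*w) + n*(-7*w^2 + 93*w - 96) + 35*w^2 - 90*w - 45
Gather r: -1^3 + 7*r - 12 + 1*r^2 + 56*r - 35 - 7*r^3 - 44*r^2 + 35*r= -7*r^3 - 43*r^2 + 98*r - 48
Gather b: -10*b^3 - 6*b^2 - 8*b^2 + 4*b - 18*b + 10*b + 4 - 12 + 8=-10*b^3 - 14*b^2 - 4*b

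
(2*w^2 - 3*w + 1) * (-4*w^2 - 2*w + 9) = -8*w^4 + 8*w^3 + 20*w^2 - 29*w + 9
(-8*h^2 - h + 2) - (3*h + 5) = -8*h^2 - 4*h - 3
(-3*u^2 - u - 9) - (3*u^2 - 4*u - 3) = -6*u^2 + 3*u - 6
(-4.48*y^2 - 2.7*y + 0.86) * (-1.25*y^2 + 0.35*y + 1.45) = 5.6*y^4 + 1.807*y^3 - 8.516*y^2 - 3.614*y + 1.247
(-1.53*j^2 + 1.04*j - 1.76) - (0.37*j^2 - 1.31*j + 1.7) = -1.9*j^2 + 2.35*j - 3.46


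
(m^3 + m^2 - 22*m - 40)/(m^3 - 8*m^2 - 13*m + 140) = (m + 2)/(m - 7)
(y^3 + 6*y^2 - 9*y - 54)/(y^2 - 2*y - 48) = (y^2 - 9)/(y - 8)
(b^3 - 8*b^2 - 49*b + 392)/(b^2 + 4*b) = (b^3 - 8*b^2 - 49*b + 392)/(b*(b + 4))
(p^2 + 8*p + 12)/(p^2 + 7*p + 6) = (p + 2)/(p + 1)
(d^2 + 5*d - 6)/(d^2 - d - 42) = (d - 1)/(d - 7)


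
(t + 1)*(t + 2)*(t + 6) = t^3 + 9*t^2 + 20*t + 12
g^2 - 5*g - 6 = (g - 6)*(g + 1)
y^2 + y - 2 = (y - 1)*(y + 2)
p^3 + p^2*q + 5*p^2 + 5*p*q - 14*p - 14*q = (p - 2)*(p + 7)*(p + q)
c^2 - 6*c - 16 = (c - 8)*(c + 2)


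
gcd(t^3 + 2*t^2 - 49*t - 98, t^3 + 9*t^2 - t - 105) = t + 7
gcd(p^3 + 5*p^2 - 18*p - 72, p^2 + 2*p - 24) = p^2 + 2*p - 24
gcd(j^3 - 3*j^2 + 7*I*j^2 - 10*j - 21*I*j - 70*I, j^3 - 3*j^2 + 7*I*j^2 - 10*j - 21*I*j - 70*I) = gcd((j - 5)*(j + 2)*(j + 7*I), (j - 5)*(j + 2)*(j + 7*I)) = j^3 + j^2*(-3 + 7*I) + j*(-10 - 21*I) - 70*I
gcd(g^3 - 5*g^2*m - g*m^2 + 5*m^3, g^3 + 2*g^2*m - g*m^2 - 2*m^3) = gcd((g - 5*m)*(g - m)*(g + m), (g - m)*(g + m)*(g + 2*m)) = g^2 - m^2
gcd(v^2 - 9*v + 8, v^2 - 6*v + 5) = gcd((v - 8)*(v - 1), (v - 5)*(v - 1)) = v - 1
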